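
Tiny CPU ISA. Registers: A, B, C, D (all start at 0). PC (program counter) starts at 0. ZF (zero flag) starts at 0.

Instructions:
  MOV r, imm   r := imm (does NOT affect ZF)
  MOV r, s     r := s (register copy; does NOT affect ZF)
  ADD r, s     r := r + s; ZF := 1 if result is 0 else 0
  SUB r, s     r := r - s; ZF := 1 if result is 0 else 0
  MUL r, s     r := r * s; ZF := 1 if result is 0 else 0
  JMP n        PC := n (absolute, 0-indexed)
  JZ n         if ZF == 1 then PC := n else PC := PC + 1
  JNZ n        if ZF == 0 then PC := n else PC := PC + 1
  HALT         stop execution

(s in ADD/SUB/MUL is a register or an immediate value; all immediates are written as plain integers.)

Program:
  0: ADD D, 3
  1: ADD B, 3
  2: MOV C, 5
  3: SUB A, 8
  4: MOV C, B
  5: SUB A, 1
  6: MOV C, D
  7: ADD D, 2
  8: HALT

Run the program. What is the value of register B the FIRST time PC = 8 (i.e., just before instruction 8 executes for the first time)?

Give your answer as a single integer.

Step 1: PC=0 exec 'ADD D, 3'. After: A=0 B=0 C=0 D=3 ZF=0 PC=1
Step 2: PC=1 exec 'ADD B, 3'. After: A=0 B=3 C=0 D=3 ZF=0 PC=2
Step 3: PC=2 exec 'MOV C, 5'. After: A=0 B=3 C=5 D=3 ZF=0 PC=3
Step 4: PC=3 exec 'SUB A, 8'. After: A=-8 B=3 C=5 D=3 ZF=0 PC=4
Step 5: PC=4 exec 'MOV C, B'. After: A=-8 B=3 C=3 D=3 ZF=0 PC=5
Step 6: PC=5 exec 'SUB A, 1'. After: A=-9 B=3 C=3 D=3 ZF=0 PC=6
Step 7: PC=6 exec 'MOV C, D'. After: A=-9 B=3 C=3 D=3 ZF=0 PC=7
Step 8: PC=7 exec 'ADD D, 2'. After: A=-9 B=3 C=3 D=5 ZF=0 PC=8
First time PC=8: B=3

3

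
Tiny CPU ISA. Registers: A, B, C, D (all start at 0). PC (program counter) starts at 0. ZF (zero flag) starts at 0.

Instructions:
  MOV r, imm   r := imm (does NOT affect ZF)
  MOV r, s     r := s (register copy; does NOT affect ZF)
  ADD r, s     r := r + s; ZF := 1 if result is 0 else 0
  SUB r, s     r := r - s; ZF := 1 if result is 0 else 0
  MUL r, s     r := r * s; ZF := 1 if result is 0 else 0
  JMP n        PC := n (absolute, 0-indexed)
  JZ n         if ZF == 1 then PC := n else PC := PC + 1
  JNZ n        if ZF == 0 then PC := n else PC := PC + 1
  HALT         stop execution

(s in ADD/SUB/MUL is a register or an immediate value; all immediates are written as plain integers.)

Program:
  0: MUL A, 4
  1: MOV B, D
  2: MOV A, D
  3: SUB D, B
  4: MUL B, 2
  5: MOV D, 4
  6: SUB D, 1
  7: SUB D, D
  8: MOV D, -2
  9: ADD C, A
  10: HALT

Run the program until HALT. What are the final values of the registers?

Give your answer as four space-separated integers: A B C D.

Step 1: PC=0 exec 'MUL A, 4'. After: A=0 B=0 C=0 D=0 ZF=1 PC=1
Step 2: PC=1 exec 'MOV B, D'. After: A=0 B=0 C=0 D=0 ZF=1 PC=2
Step 3: PC=2 exec 'MOV A, D'. After: A=0 B=0 C=0 D=0 ZF=1 PC=3
Step 4: PC=3 exec 'SUB D, B'. After: A=0 B=0 C=0 D=0 ZF=1 PC=4
Step 5: PC=4 exec 'MUL B, 2'. After: A=0 B=0 C=0 D=0 ZF=1 PC=5
Step 6: PC=5 exec 'MOV D, 4'. After: A=0 B=0 C=0 D=4 ZF=1 PC=6
Step 7: PC=6 exec 'SUB D, 1'. After: A=0 B=0 C=0 D=3 ZF=0 PC=7
Step 8: PC=7 exec 'SUB D, D'. After: A=0 B=0 C=0 D=0 ZF=1 PC=8
Step 9: PC=8 exec 'MOV D, -2'. After: A=0 B=0 C=0 D=-2 ZF=1 PC=9
Step 10: PC=9 exec 'ADD C, A'. After: A=0 B=0 C=0 D=-2 ZF=1 PC=10
Step 11: PC=10 exec 'HALT'. After: A=0 B=0 C=0 D=-2 ZF=1 PC=10 HALTED

Answer: 0 0 0 -2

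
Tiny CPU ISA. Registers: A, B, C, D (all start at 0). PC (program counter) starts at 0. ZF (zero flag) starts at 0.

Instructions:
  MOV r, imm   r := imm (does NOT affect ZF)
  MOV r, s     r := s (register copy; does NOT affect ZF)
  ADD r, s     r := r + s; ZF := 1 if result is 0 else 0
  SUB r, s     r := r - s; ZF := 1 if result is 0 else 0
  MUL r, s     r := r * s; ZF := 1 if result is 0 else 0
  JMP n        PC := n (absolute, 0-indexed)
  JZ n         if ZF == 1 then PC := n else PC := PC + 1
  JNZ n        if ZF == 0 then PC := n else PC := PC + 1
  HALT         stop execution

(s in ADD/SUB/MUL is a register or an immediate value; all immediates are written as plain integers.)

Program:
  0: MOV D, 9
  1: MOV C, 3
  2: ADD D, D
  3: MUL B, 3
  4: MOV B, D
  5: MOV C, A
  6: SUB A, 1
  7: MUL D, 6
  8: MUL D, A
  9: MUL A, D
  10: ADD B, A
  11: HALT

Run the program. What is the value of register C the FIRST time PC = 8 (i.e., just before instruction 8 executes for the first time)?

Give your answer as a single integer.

Step 1: PC=0 exec 'MOV D, 9'. After: A=0 B=0 C=0 D=9 ZF=0 PC=1
Step 2: PC=1 exec 'MOV C, 3'. After: A=0 B=0 C=3 D=9 ZF=0 PC=2
Step 3: PC=2 exec 'ADD D, D'. After: A=0 B=0 C=3 D=18 ZF=0 PC=3
Step 4: PC=3 exec 'MUL B, 3'. After: A=0 B=0 C=3 D=18 ZF=1 PC=4
Step 5: PC=4 exec 'MOV B, D'. After: A=0 B=18 C=3 D=18 ZF=1 PC=5
Step 6: PC=5 exec 'MOV C, A'. After: A=0 B=18 C=0 D=18 ZF=1 PC=6
Step 7: PC=6 exec 'SUB A, 1'. After: A=-1 B=18 C=0 D=18 ZF=0 PC=7
Step 8: PC=7 exec 'MUL D, 6'. After: A=-1 B=18 C=0 D=108 ZF=0 PC=8
First time PC=8: C=0

0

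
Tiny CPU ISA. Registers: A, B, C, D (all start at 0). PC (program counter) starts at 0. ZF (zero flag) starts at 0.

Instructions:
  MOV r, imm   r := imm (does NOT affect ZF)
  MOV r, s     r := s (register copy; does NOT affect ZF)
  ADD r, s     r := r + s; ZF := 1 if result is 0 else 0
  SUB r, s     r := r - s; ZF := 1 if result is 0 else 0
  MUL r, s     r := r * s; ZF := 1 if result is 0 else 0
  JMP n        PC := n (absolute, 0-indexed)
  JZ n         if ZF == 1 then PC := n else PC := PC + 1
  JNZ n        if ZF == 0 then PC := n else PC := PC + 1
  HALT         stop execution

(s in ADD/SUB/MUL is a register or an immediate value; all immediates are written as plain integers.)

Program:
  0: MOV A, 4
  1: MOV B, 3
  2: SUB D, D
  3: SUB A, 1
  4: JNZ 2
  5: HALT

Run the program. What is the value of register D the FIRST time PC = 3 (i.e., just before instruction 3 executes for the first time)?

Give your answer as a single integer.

Step 1: PC=0 exec 'MOV A, 4'. After: A=4 B=0 C=0 D=0 ZF=0 PC=1
Step 2: PC=1 exec 'MOV B, 3'. After: A=4 B=3 C=0 D=0 ZF=0 PC=2
Step 3: PC=2 exec 'SUB D, D'. After: A=4 B=3 C=0 D=0 ZF=1 PC=3
First time PC=3: D=0

0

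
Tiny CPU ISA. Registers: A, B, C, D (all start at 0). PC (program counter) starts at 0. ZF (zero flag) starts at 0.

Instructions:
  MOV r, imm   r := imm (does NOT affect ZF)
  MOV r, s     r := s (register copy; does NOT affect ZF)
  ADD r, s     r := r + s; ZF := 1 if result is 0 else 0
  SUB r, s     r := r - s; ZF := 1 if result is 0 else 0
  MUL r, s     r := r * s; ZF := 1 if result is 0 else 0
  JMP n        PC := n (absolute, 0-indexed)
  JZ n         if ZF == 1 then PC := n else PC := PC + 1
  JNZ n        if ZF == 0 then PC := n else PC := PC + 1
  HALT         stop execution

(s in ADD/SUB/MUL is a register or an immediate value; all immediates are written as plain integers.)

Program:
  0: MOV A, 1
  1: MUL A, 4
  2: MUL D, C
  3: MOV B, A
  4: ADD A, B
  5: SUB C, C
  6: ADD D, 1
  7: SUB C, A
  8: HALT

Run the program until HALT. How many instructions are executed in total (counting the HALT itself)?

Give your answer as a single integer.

Step 1: PC=0 exec 'MOV A, 1'. After: A=1 B=0 C=0 D=0 ZF=0 PC=1
Step 2: PC=1 exec 'MUL A, 4'. After: A=4 B=0 C=0 D=0 ZF=0 PC=2
Step 3: PC=2 exec 'MUL D, C'. After: A=4 B=0 C=0 D=0 ZF=1 PC=3
Step 4: PC=3 exec 'MOV B, A'. After: A=4 B=4 C=0 D=0 ZF=1 PC=4
Step 5: PC=4 exec 'ADD A, B'. After: A=8 B=4 C=0 D=0 ZF=0 PC=5
Step 6: PC=5 exec 'SUB C, C'. After: A=8 B=4 C=0 D=0 ZF=1 PC=6
Step 7: PC=6 exec 'ADD D, 1'. After: A=8 B=4 C=0 D=1 ZF=0 PC=7
Step 8: PC=7 exec 'SUB C, A'. After: A=8 B=4 C=-8 D=1 ZF=0 PC=8
Step 9: PC=8 exec 'HALT'. After: A=8 B=4 C=-8 D=1 ZF=0 PC=8 HALTED
Total instructions executed: 9

Answer: 9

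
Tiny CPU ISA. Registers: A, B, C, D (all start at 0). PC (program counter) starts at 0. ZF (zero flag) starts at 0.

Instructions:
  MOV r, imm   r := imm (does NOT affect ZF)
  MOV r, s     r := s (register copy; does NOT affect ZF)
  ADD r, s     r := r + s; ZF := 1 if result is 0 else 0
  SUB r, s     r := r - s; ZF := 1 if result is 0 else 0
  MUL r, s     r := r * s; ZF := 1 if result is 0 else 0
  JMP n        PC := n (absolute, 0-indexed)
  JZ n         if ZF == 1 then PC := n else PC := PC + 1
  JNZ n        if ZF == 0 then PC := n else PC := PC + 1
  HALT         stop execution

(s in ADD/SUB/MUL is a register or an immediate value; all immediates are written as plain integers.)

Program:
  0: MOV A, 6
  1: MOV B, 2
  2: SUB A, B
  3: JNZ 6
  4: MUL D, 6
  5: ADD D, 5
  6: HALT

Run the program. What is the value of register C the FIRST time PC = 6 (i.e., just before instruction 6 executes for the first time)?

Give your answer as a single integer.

Step 1: PC=0 exec 'MOV A, 6'. After: A=6 B=0 C=0 D=0 ZF=0 PC=1
Step 2: PC=1 exec 'MOV B, 2'. After: A=6 B=2 C=0 D=0 ZF=0 PC=2
Step 3: PC=2 exec 'SUB A, B'. After: A=4 B=2 C=0 D=0 ZF=0 PC=3
Step 4: PC=3 exec 'JNZ 6'. After: A=4 B=2 C=0 D=0 ZF=0 PC=6
First time PC=6: C=0

0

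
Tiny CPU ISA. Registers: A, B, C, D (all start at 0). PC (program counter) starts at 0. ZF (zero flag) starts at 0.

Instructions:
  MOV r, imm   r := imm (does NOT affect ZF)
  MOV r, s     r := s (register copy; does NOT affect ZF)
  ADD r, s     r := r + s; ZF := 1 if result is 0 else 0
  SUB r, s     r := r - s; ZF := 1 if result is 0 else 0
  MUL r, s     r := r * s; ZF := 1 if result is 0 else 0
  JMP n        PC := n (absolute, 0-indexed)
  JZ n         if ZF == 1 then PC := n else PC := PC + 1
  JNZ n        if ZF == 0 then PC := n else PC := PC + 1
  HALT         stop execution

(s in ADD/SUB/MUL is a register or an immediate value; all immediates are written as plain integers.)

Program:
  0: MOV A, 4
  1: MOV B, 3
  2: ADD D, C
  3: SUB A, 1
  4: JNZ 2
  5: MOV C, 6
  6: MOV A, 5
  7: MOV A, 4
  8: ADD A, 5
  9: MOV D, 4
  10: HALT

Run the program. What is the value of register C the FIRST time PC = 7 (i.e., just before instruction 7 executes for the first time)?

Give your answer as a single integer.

Step 1: PC=0 exec 'MOV A, 4'. After: A=4 B=0 C=0 D=0 ZF=0 PC=1
Step 2: PC=1 exec 'MOV B, 3'. After: A=4 B=3 C=0 D=0 ZF=0 PC=2
Step 3: PC=2 exec 'ADD D, C'. After: A=4 B=3 C=0 D=0 ZF=1 PC=3
Step 4: PC=3 exec 'SUB A, 1'. After: A=3 B=3 C=0 D=0 ZF=0 PC=4
Step 5: PC=4 exec 'JNZ 2'. After: A=3 B=3 C=0 D=0 ZF=0 PC=2
Step 6: PC=2 exec 'ADD D, C'. After: A=3 B=3 C=0 D=0 ZF=1 PC=3
Step 7: PC=3 exec 'SUB A, 1'. After: A=2 B=3 C=0 D=0 ZF=0 PC=4
Step 8: PC=4 exec 'JNZ 2'. After: A=2 B=3 C=0 D=0 ZF=0 PC=2
Step 9: PC=2 exec 'ADD D, C'. After: A=2 B=3 C=0 D=0 ZF=1 PC=3
Step 10: PC=3 exec 'SUB A, 1'. After: A=1 B=3 C=0 D=0 ZF=0 PC=4
Step 11: PC=4 exec 'JNZ 2'. After: A=1 B=3 C=0 D=0 ZF=0 PC=2
Step 12: PC=2 exec 'ADD D, C'. After: A=1 B=3 C=0 D=0 ZF=1 PC=3
Step 13: PC=3 exec 'SUB A, 1'. After: A=0 B=3 C=0 D=0 ZF=1 PC=4
Step 14: PC=4 exec 'JNZ 2'. After: A=0 B=3 C=0 D=0 ZF=1 PC=5
Step 15: PC=5 exec 'MOV C, 6'. After: A=0 B=3 C=6 D=0 ZF=1 PC=6
Step 16: PC=6 exec 'MOV A, 5'. After: A=5 B=3 C=6 D=0 ZF=1 PC=7
First time PC=7: C=6

6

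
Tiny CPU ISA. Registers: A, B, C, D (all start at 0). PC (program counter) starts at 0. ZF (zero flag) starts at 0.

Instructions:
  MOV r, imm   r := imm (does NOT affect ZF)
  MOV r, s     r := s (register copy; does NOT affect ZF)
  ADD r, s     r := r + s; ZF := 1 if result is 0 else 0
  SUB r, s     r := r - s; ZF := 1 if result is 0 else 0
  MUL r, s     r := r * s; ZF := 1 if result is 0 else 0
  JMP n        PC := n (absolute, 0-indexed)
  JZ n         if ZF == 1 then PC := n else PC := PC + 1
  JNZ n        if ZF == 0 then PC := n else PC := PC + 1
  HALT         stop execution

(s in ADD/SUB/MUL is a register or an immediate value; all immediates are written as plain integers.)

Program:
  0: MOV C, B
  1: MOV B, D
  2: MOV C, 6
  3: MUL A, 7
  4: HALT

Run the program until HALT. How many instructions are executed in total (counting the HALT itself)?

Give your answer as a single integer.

Answer: 5

Derivation:
Step 1: PC=0 exec 'MOV C, B'. After: A=0 B=0 C=0 D=0 ZF=0 PC=1
Step 2: PC=1 exec 'MOV B, D'. After: A=0 B=0 C=0 D=0 ZF=0 PC=2
Step 3: PC=2 exec 'MOV C, 6'. After: A=0 B=0 C=6 D=0 ZF=0 PC=3
Step 4: PC=3 exec 'MUL A, 7'. After: A=0 B=0 C=6 D=0 ZF=1 PC=4
Step 5: PC=4 exec 'HALT'. After: A=0 B=0 C=6 D=0 ZF=1 PC=4 HALTED
Total instructions executed: 5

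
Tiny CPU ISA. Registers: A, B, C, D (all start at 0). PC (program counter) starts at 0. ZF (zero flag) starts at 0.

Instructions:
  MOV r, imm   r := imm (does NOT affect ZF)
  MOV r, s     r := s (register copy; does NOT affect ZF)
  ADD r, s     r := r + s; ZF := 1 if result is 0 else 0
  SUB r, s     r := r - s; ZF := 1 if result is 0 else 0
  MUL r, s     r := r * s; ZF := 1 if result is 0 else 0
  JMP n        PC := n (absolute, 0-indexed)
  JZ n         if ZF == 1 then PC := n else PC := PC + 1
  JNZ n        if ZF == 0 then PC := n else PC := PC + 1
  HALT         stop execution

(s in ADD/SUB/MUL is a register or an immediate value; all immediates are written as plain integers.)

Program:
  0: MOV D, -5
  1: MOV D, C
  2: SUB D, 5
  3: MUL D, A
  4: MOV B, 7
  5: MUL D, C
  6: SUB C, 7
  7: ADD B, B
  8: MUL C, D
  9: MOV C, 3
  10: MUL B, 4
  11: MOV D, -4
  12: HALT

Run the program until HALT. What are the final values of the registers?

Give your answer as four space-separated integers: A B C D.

Step 1: PC=0 exec 'MOV D, -5'. After: A=0 B=0 C=0 D=-5 ZF=0 PC=1
Step 2: PC=1 exec 'MOV D, C'. After: A=0 B=0 C=0 D=0 ZF=0 PC=2
Step 3: PC=2 exec 'SUB D, 5'. After: A=0 B=0 C=0 D=-5 ZF=0 PC=3
Step 4: PC=3 exec 'MUL D, A'. After: A=0 B=0 C=0 D=0 ZF=1 PC=4
Step 5: PC=4 exec 'MOV B, 7'. After: A=0 B=7 C=0 D=0 ZF=1 PC=5
Step 6: PC=5 exec 'MUL D, C'. After: A=0 B=7 C=0 D=0 ZF=1 PC=6
Step 7: PC=6 exec 'SUB C, 7'. After: A=0 B=7 C=-7 D=0 ZF=0 PC=7
Step 8: PC=7 exec 'ADD B, B'. After: A=0 B=14 C=-7 D=0 ZF=0 PC=8
Step 9: PC=8 exec 'MUL C, D'. After: A=0 B=14 C=0 D=0 ZF=1 PC=9
Step 10: PC=9 exec 'MOV C, 3'. After: A=0 B=14 C=3 D=0 ZF=1 PC=10
Step 11: PC=10 exec 'MUL B, 4'. After: A=0 B=56 C=3 D=0 ZF=0 PC=11
Step 12: PC=11 exec 'MOV D, -4'. After: A=0 B=56 C=3 D=-4 ZF=0 PC=12
Step 13: PC=12 exec 'HALT'. After: A=0 B=56 C=3 D=-4 ZF=0 PC=12 HALTED

Answer: 0 56 3 -4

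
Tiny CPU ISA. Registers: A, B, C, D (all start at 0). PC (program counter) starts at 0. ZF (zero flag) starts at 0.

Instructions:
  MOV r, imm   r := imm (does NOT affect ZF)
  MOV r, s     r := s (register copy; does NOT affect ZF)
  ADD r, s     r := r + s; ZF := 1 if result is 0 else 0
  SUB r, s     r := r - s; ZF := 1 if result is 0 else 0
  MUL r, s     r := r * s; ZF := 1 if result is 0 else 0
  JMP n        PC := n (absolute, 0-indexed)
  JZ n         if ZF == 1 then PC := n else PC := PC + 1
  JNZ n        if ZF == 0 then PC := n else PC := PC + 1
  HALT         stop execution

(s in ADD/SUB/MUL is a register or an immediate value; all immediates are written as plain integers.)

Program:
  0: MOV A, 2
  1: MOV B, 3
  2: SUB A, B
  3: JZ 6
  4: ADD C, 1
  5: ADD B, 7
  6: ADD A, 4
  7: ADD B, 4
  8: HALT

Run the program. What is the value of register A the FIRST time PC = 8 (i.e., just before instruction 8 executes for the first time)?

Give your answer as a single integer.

Step 1: PC=0 exec 'MOV A, 2'. After: A=2 B=0 C=0 D=0 ZF=0 PC=1
Step 2: PC=1 exec 'MOV B, 3'. After: A=2 B=3 C=0 D=0 ZF=0 PC=2
Step 3: PC=2 exec 'SUB A, B'. After: A=-1 B=3 C=0 D=0 ZF=0 PC=3
Step 4: PC=3 exec 'JZ 6'. After: A=-1 B=3 C=0 D=0 ZF=0 PC=4
Step 5: PC=4 exec 'ADD C, 1'. After: A=-1 B=3 C=1 D=0 ZF=0 PC=5
Step 6: PC=5 exec 'ADD B, 7'. After: A=-1 B=10 C=1 D=0 ZF=0 PC=6
Step 7: PC=6 exec 'ADD A, 4'. After: A=3 B=10 C=1 D=0 ZF=0 PC=7
Step 8: PC=7 exec 'ADD B, 4'. After: A=3 B=14 C=1 D=0 ZF=0 PC=8
First time PC=8: A=3

3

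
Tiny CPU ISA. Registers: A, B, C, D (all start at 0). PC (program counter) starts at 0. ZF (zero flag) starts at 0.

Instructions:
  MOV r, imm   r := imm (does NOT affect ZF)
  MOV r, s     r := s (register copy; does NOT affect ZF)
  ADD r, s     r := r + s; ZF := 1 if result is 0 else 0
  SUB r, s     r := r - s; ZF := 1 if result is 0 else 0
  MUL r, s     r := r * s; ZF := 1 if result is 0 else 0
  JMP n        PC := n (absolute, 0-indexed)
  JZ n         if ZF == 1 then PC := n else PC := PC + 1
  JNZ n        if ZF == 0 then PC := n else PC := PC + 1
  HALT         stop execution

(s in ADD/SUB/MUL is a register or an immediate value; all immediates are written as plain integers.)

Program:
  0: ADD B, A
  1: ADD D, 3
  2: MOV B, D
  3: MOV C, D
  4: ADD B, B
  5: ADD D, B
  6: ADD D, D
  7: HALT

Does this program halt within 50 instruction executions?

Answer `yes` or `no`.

Answer: yes

Derivation:
Step 1: PC=0 exec 'ADD B, A'. After: A=0 B=0 C=0 D=0 ZF=1 PC=1
Step 2: PC=1 exec 'ADD D, 3'. After: A=0 B=0 C=0 D=3 ZF=0 PC=2
Step 3: PC=2 exec 'MOV B, D'. After: A=0 B=3 C=0 D=3 ZF=0 PC=3
Step 4: PC=3 exec 'MOV C, D'. After: A=0 B=3 C=3 D=3 ZF=0 PC=4
Step 5: PC=4 exec 'ADD B, B'. After: A=0 B=6 C=3 D=3 ZF=0 PC=5
Step 6: PC=5 exec 'ADD D, B'. After: A=0 B=6 C=3 D=9 ZF=0 PC=6
Step 7: PC=6 exec 'ADD D, D'. After: A=0 B=6 C=3 D=18 ZF=0 PC=7
Step 8: PC=7 exec 'HALT'. After: A=0 B=6 C=3 D=18 ZF=0 PC=7 HALTED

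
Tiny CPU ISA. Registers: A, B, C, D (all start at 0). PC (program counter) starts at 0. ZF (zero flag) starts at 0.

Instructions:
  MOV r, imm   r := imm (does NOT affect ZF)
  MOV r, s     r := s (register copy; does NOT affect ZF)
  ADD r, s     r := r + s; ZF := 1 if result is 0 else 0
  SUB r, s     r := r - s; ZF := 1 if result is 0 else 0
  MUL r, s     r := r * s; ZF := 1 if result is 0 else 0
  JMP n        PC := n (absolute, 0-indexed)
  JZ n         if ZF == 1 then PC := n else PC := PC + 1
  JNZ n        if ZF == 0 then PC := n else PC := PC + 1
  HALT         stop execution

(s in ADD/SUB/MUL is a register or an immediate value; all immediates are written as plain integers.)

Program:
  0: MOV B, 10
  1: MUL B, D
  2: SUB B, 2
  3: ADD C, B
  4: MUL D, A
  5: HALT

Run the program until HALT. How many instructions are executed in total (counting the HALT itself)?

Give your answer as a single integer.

Answer: 6

Derivation:
Step 1: PC=0 exec 'MOV B, 10'. After: A=0 B=10 C=0 D=0 ZF=0 PC=1
Step 2: PC=1 exec 'MUL B, D'. After: A=0 B=0 C=0 D=0 ZF=1 PC=2
Step 3: PC=2 exec 'SUB B, 2'. After: A=0 B=-2 C=0 D=0 ZF=0 PC=3
Step 4: PC=3 exec 'ADD C, B'. After: A=0 B=-2 C=-2 D=0 ZF=0 PC=4
Step 5: PC=4 exec 'MUL D, A'. After: A=0 B=-2 C=-2 D=0 ZF=1 PC=5
Step 6: PC=5 exec 'HALT'. After: A=0 B=-2 C=-2 D=0 ZF=1 PC=5 HALTED
Total instructions executed: 6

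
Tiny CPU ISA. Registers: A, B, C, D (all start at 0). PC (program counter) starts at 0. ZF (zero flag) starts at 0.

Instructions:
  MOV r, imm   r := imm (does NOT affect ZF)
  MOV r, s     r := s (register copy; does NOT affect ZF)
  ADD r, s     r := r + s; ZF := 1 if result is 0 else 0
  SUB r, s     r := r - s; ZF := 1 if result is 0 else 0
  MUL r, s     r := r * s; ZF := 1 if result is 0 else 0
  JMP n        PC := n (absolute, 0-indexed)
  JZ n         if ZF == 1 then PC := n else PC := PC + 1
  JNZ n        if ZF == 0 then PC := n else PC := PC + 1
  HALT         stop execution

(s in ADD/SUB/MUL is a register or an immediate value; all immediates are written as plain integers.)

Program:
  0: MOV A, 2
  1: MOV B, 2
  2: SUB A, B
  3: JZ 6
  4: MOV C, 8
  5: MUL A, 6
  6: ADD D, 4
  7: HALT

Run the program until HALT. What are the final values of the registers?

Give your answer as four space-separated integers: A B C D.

Step 1: PC=0 exec 'MOV A, 2'. After: A=2 B=0 C=0 D=0 ZF=0 PC=1
Step 2: PC=1 exec 'MOV B, 2'. After: A=2 B=2 C=0 D=0 ZF=0 PC=2
Step 3: PC=2 exec 'SUB A, B'. After: A=0 B=2 C=0 D=0 ZF=1 PC=3
Step 4: PC=3 exec 'JZ 6'. After: A=0 B=2 C=0 D=0 ZF=1 PC=6
Step 5: PC=6 exec 'ADD D, 4'. After: A=0 B=2 C=0 D=4 ZF=0 PC=7
Step 6: PC=7 exec 'HALT'. After: A=0 B=2 C=0 D=4 ZF=0 PC=7 HALTED

Answer: 0 2 0 4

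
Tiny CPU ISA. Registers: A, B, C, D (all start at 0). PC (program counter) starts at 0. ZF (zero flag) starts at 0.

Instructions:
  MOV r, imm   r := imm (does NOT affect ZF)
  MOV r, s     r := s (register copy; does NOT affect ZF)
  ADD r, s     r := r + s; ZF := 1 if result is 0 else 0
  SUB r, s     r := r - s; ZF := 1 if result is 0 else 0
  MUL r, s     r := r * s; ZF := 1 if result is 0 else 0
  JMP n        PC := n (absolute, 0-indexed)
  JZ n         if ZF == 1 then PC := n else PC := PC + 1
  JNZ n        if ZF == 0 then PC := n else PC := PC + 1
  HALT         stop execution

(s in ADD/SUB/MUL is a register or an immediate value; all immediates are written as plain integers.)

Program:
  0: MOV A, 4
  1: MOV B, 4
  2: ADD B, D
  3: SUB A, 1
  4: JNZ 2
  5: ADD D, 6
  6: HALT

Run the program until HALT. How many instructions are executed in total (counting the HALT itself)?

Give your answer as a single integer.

Step 1: PC=0 exec 'MOV A, 4'. After: A=4 B=0 C=0 D=0 ZF=0 PC=1
Step 2: PC=1 exec 'MOV B, 4'. After: A=4 B=4 C=0 D=0 ZF=0 PC=2
Step 3: PC=2 exec 'ADD B, D'. After: A=4 B=4 C=0 D=0 ZF=0 PC=3
Step 4: PC=3 exec 'SUB A, 1'. After: A=3 B=4 C=0 D=0 ZF=0 PC=4
Step 5: PC=4 exec 'JNZ 2'. After: A=3 B=4 C=0 D=0 ZF=0 PC=2
Step 6: PC=2 exec 'ADD B, D'. After: A=3 B=4 C=0 D=0 ZF=0 PC=3
Step 7: PC=3 exec 'SUB A, 1'. After: A=2 B=4 C=0 D=0 ZF=0 PC=4
Step 8: PC=4 exec 'JNZ 2'. After: A=2 B=4 C=0 D=0 ZF=0 PC=2
Step 9: PC=2 exec 'ADD B, D'. After: A=2 B=4 C=0 D=0 ZF=0 PC=3
Step 10: PC=3 exec 'SUB A, 1'. After: A=1 B=4 C=0 D=0 ZF=0 PC=4
Step 11: PC=4 exec 'JNZ 2'. After: A=1 B=4 C=0 D=0 ZF=0 PC=2
Step 12: PC=2 exec 'ADD B, D'. After: A=1 B=4 C=0 D=0 ZF=0 PC=3
Step 13: PC=3 exec 'SUB A, 1'. After: A=0 B=4 C=0 D=0 ZF=1 PC=4
Step 14: PC=4 exec 'JNZ 2'. After: A=0 B=4 C=0 D=0 ZF=1 PC=5
Step 15: PC=5 exec 'ADD D, 6'. After: A=0 B=4 C=0 D=6 ZF=0 PC=6
Step 16: PC=6 exec 'HALT'. After: A=0 B=4 C=0 D=6 ZF=0 PC=6 HALTED
Total instructions executed: 16

Answer: 16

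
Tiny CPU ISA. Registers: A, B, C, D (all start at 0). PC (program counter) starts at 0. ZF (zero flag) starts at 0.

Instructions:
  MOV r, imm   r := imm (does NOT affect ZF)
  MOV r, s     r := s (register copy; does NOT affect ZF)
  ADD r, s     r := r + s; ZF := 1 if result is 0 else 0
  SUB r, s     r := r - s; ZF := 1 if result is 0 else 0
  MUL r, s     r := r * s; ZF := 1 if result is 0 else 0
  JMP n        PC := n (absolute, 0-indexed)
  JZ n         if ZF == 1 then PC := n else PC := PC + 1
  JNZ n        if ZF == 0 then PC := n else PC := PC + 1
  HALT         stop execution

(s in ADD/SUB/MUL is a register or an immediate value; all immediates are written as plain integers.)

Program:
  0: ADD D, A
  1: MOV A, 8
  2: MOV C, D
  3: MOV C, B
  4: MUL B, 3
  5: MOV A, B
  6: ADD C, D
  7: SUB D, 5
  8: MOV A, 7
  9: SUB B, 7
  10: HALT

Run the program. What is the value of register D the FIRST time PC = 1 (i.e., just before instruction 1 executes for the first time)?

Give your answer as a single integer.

Step 1: PC=0 exec 'ADD D, A'. After: A=0 B=0 C=0 D=0 ZF=1 PC=1
First time PC=1: D=0

0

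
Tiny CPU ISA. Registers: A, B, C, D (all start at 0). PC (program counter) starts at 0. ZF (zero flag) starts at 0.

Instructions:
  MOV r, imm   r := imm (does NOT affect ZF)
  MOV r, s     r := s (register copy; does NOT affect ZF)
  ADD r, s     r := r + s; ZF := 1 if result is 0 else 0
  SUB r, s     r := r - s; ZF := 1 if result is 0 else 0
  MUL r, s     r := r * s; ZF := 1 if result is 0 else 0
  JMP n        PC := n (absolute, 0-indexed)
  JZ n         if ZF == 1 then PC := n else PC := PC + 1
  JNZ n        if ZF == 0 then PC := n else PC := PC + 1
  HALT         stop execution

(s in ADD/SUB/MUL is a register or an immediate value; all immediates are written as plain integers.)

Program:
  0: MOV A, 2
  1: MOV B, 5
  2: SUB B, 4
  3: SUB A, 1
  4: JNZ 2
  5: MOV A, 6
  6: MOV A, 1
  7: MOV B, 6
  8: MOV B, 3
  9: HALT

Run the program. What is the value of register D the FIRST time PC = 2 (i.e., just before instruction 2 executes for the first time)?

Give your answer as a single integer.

Step 1: PC=0 exec 'MOV A, 2'. After: A=2 B=0 C=0 D=0 ZF=0 PC=1
Step 2: PC=1 exec 'MOV B, 5'. After: A=2 B=5 C=0 D=0 ZF=0 PC=2
First time PC=2: D=0

0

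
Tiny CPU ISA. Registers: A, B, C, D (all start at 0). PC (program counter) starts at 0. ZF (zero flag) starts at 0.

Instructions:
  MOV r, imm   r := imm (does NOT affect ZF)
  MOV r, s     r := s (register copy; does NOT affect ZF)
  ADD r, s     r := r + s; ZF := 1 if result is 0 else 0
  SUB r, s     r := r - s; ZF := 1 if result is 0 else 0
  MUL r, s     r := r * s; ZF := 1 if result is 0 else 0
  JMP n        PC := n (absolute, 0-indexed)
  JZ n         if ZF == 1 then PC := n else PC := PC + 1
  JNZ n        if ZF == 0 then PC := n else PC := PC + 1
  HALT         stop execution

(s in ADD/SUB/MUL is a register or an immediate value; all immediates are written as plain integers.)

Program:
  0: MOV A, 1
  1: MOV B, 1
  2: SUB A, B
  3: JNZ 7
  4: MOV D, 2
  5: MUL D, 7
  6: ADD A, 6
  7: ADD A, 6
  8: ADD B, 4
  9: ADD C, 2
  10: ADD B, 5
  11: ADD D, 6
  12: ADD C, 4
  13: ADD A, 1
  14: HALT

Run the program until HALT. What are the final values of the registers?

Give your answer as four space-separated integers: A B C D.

Step 1: PC=0 exec 'MOV A, 1'. After: A=1 B=0 C=0 D=0 ZF=0 PC=1
Step 2: PC=1 exec 'MOV B, 1'. After: A=1 B=1 C=0 D=0 ZF=0 PC=2
Step 3: PC=2 exec 'SUB A, B'. After: A=0 B=1 C=0 D=0 ZF=1 PC=3
Step 4: PC=3 exec 'JNZ 7'. After: A=0 B=1 C=0 D=0 ZF=1 PC=4
Step 5: PC=4 exec 'MOV D, 2'. After: A=0 B=1 C=0 D=2 ZF=1 PC=5
Step 6: PC=5 exec 'MUL D, 7'. After: A=0 B=1 C=0 D=14 ZF=0 PC=6
Step 7: PC=6 exec 'ADD A, 6'. After: A=6 B=1 C=0 D=14 ZF=0 PC=7
Step 8: PC=7 exec 'ADD A, 6'. After: A=12 B=1 C=0 D=14 ZF=0 PC=8
Step 9: PC=8 exec 'ADD B, 4'. After: A=12 B=5 C=0 D=14 ZF=0 PC=9
Step 10: PC=9 exec 'ADD C, 2'. After: A=12 B=5 C=2 D=14 ZF=0 PC=10
Step 11: PC=10 exec 'ADD B, 5'. After: A=12 B=10 C=2 D=14 ZF=0 PC=11
Step 12: PC=11 exec 'ADD D, 6'. After: A=12 B=10 C=2 D=20 ZF=0 PC=12
Step 13: PC=12 exec 'ADD C, 4'. After: A=12 B=10 C=6 D=20 ZF=0 PC=13
Step 14: PC=13 exec 'ADD A, 1'. After: A=13 B=10 C=6 D=20 ZF=0 PC=14
Step 15: PC=14 exec 'HALT'. After: A=13 B=10 C=6 D=20 ZF=0 PC=14 HALTED

Answer: 13 10 6 20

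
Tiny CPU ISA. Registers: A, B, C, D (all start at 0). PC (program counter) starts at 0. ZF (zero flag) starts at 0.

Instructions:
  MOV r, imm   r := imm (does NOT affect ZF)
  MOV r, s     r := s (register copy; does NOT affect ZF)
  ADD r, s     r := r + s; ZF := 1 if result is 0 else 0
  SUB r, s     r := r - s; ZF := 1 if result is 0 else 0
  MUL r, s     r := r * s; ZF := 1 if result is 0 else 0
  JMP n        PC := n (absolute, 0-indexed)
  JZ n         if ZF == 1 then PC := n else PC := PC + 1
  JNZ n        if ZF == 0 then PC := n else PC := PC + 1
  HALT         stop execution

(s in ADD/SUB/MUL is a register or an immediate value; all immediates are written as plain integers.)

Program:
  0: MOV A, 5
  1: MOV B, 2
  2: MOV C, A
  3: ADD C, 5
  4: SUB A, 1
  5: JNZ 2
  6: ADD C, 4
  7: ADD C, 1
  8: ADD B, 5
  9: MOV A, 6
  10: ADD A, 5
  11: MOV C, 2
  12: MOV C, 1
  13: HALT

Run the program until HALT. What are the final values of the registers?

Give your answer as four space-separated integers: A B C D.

Answer: 11 7 1 0

Derivation:
Step 1: PC=0 exec 'MOV A, 5'. After: A=5 B=0 C=0 D=0 ZF=0 PC=1
Step 2: PC=1 exec 'MOV B, 2'. After: A=5 B=2 C=0 D=0 ZF=0 PC=2
Step 3: PC=2 exec 'MOV C, A'. After: A=5 B=2 C=5 D=0 ZF=0 PC=3
Step 4: PC=3 exec 'ADD C, 5'. After: A=5 B=2 C=10 D=0 ZF=0 PC=4
Step 5: PC=4 exec 'SUB A, 1'. After: A=4 B=2 C=10 D=0 ZF=0 PC=5
Step 6: PC=5 exec 'JNZ 2'. After: A=4 B=2 C=10 D=0 ZF=0 PC=2
Step 7: PC=2 exec 'MOV C, A'. After: A=4 B=2 C=4 D=0 ZF=0 PC=3
Step 8: PC=3 exec 'ADD C, 5'. After: A=4 B=2 C=9 D=0 ZF=0 PC=4
Step 9: PC=4 exec 'SUB A, 1'. After: A=3 B=2 C=9 D=0 ZF=0 PC=5
Step 10: PC=5 exec 'JNZ 2'. After: A=3 B=2 C=9 D=0 ZF=0 PC=2
Step 11: PC=2 exec 'MOV C, A'. After: A=3 B=2 C=3 D=0 ZF=0 PC=3
Step 12: PC=3 exec 'ADD C, 5'. After: A=3 B=2 C=8 D=0 ZF=0 PC=4
Step 13: PC=4 exec 'SUB A, 1'. After: A=2 B=2 C=8 D=0 ZF=0 PC=5
Step 14: PC=5 exec 'JNZ 2'. After: A=2 B=2 C=8 D=0 ZF=0 PC=2
Step 15: PC=2 exec 'MOV C, A'. After: A=2 B=2 C=2 D=0 ZF=0 PC=3
Step 16: PC=3 exec 'ADD C, 5'. After: A=2 B=2 C=7 D=0 ZF=0 PC=4
Step 17: PC=4 exec 'SUB A, 1'. After: A=1 B=2 C=7 D=0 ZF=0 PC=5
Step 18: PC=5 exec 'JNZ 2'. After: A=1 B=2 C=7 D=0 ZF=0 PC=2
Step 19: PC=2 exec 'MOV C, A'. After: A=1 B=2 C=1 D=0 ZF=0 PC=3
Step 20: PC=3 exec 'ADD C, 5'. After: A=1 B=2 C=6 D=0 ZF=0 PC=4
Step 21: PC=4 exec 'SUB A, 1'. After: A=0 B=2 C=6 D=0 ZF=1 PC=5
Step 22: PC=5 exec 'JNZ 2'. After: A=0 B=2 C=6 D=0 ZF=1 PC=6
Step 23: PC=6 exec 'ADD C, 4'. After: A=0 B=2 C=10 D=0 ZF=0 PC=7
Step 24: PC=7 exec 'ADD C, 1'. After: A=0 B=2 C=11 D=0 ZF=0 PC=8
Step 25: PC=8 exec 'ADD B, 5'. After: A=0 B=7 C=11 D=0 ZF=0 PC=9
Step 26: PC=9 exec 'MOV A, 6'. After: A=6 B=7 C=11 D=0 ZF=0 PC=10
Step 27: PC=10 exec 'ADD A, 5'. After: A=11 B=7 C=11 D=0 ZF=0 PC=11
Step 28: PC=11 exec 'MOV C, 2'. After: A=11 B=7 C=2 D=0 ZF=0 PC=12
Step 29: PC=12 exec 'MOV C, 1'. After: A=11 B=7 C=1 D=0 ZF=0 PC=13
Step 30: PC=13 exec 'HALT'. After: A=11 B=7 C=1 D=0 ZF=0 PC=13 HALTED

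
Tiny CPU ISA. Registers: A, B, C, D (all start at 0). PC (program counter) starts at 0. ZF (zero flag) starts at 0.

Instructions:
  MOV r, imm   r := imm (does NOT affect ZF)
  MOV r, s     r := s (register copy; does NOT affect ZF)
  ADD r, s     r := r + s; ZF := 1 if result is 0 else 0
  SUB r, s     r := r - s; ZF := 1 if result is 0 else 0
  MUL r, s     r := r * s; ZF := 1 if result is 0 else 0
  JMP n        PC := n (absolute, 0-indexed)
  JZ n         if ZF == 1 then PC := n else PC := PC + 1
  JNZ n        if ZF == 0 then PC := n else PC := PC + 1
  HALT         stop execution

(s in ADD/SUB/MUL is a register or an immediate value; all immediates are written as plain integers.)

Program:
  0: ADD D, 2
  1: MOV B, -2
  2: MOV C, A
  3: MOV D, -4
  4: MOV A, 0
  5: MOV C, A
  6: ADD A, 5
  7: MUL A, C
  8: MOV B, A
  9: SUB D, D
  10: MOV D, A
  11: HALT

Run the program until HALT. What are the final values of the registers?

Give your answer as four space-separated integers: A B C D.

Answer: 0 0 0 0

Derivation:
Step 1: PC=0 exec 'ADD D, 2'. After: A=0 B=0 C=0 D=2 ZF=0 PC=1
Step 2: PC=1 exec 'MOV B, -2'. After: A=0 B=-2 C=0 D=2 ZF=0 PC=2
Step 3: PC=2 exec 'MOV C, A'. After: A=0 B=-2 C=0 D=2 ZF=0 PC=3
Step 4: PC=3 exec 'MOV D, -4'. After: A=0 B=-2 C=0 D=-4 ZF=0 PC=4
Step 5: PC=4 exec 'MOV A, 0'. After: A=0 B=-2 C=0 D=-4 ZF=0 PC=5
Step 6: PC=5 exec 'MOV C, A'. After: A=0 B=-2 C=0 D=-4 ZF=0 PC=6
Step 7: PC=6 exec 'ADD A, 5'. After: A=5 B=-2 C=0 D=-4 ZF=0 PC=7
Step 8: PC=7 exec 'MUL A, C'. After: A=0 B=-2 C=0 D=-4 ZF=1 PC=8
Step 9: PC=8 exec 'MOV B, A'. After: A=0 B=0 C=0 D=-4 ZF=1 PC=9
Step 10: PC=9 exec 'SUB D, D'. After: A=0 B=0 C=0 D=0 ZF=1 PC=10
Step 11: PC=10 exec 'MOV D, A'. After: A=0 B=0 C=0 D=0 ZF=1 PC=11
Step 12: PC=11 exec 'HALT'. After: A=0 B=0 C=0 D=0 ZF=1 PC=11 HALTED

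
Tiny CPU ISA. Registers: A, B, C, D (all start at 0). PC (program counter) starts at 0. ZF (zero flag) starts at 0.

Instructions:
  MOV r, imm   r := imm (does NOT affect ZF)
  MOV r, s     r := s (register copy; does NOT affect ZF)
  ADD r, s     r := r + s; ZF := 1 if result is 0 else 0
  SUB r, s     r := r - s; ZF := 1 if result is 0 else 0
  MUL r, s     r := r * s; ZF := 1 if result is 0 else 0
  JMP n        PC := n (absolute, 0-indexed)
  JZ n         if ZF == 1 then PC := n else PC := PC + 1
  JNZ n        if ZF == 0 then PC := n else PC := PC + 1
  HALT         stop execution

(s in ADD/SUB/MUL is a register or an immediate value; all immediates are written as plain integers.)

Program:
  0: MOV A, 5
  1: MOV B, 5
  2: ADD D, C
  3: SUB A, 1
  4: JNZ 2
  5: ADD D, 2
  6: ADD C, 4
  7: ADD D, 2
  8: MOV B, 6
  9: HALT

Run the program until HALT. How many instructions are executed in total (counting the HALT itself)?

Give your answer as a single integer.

Answer: 22

Derivation:
Step 1: PC=0 exec 'MOV A, 5'. After: A=5 B=0 C=0 D=0 ZF=0 PC=1
Step 2: PC=1 exec 'MOV B, 5'. After: A=5 B=5 C=0 D=0 ZF=0 PC=2
Step 3: PC=2 exec 'ADD D, C'. After: A=5 B=5 C=0 D=0 ZF=1 PC=3
Step 4: PC=3 exec 'SUB A, 1'. After: A=4 B=5 C=0 D=0 ZF=0 PC=4
Step 5: PC=4 exec 'JNZ 2'. After: A=4 B=5 C=0 D=0 ZF=0 PC=2
Step 6: PC=2 exec 'ADD D, C'. After: A=4 B=5 C=0 D=0 ZF=1 PC=3
Step 7: PC=3 exec 'SUB A, 1'. After: A=3 B=5 C=0 D=0 ZF=0 PC=4
Step 8: PC=4 exec 'JNZ 2'. After: A=3 B=5 C=0 D=0 ZF=0 PC=2
Step 9: PC=2 exec 'ADD D, C'. After: A=3 B=5 C=0 D=0 ZF=1 PC=3
Step 10: PC=3 exec 'SUB A, 1'. After: A=2 B=5 C=0 D=0 ZF=0 PC=4
Step 11: PC=4 exec 'JNZ 2'. After: A=2 B=5 C=0 D=0 ZF=0 PC=2
Step 12: PC=2 exec 'ADD D, C'. After: A=2 B=5 C=0 D=0 ZF=1 PC=3
Step 13: PC=3 exec 'SUB A, 1'. After: A=1 B=5 C=0 D=0 ZF=0 PC=4
Step 14: PC=4 exec 'JNZ 2'. After: A=1 B=5 C=0 D=0 ZF=0 PC=2
Step 15: PC=2 exec 'ADD D, C'. After: A=1 B=5 C=0 D=0 ZF=1 PC=3
Step 16: PC=3 exec 'SUB A, 1'. After: A=0 B=5 C=0 D=0 ZF=1 PC=4
Step 17: PC=4 exec 'JNZ 2'. After: A=0 B=5 C=0 D=0 ZF=1 PC=5
Step 18: PC=5 exec 'ADD D, 2'. After: A=0 B=5 C=0 D=2 ZF=0 PC=6
Step 19: PC=6 exec 'ADD C, 4'. After: A=0 B=5 C=4 D=2 ZF=0 PC=7
Step 20: PC=7 exec 'ADD D, 2'. After: A=0 B=5 C=4 D=4 ZF=0 PC=8
Step 21: PC=8 exec 'MOV B, 6'. After: A=0 B=6 C=4 D=4 ZF=0 PC=9
Step 22: PC=9 exec 'HALT'. After: A=0 B=6 C=4 D=4 ZF=0 PC=9 HALTED
Total instructions executed: 22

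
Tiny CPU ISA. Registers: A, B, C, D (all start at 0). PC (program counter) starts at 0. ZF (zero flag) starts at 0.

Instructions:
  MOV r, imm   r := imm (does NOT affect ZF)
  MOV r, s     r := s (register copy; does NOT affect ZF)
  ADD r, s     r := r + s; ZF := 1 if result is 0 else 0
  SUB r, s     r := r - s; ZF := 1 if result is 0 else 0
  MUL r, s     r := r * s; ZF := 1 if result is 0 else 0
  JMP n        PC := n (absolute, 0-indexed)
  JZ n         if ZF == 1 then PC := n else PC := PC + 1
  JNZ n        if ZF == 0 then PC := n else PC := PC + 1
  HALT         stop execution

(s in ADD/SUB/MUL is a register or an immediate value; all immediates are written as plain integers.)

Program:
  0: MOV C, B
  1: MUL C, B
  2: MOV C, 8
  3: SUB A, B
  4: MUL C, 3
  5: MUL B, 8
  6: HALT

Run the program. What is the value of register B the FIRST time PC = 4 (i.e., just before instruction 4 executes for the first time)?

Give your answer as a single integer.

Step 1: PC=0 exec 'MOV C, B'. After: A=0 B=0 C=0 D=0 ZF=0 PC=1
Step 2: PC=1 exec 'MUL C, B'. After: A=0 B=0 C=0 D=0 ZF=1 PC=2
Step 3: PC=2 exec 'MOV C, 8'. After: A=0 B=0 C=8 D=0 ZF=1 PC=3
Step 4: PC=3 exec 'SUB A, B'. After: A=0 B=0 C=8 D=0 ZF=1 PC=4
First time PC=4: B=0

0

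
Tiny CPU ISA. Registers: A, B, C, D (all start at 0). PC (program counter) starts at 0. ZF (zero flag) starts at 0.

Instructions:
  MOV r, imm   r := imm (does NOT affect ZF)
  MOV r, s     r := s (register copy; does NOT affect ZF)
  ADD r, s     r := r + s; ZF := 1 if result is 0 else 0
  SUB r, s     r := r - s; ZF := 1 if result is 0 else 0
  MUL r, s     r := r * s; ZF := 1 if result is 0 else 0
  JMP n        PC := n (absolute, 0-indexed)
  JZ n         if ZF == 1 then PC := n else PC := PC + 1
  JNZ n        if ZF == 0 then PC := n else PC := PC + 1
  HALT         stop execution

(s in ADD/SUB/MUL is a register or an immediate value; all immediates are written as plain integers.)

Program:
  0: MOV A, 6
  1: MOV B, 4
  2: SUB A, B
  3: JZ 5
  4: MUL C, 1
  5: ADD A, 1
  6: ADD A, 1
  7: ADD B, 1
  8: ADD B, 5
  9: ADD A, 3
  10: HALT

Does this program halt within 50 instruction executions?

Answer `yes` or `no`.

Step 1: PC=0 exec 'MOV A, 6'. After: A=6 B=0 C=0 D=0 ZF=0 PC=1
Step 2: PC=1 exec 'MOV B, 4'. After: A=6 B=4 C=0 D=0 ZF=0 PC=2
Step 3: PC=2 exec 'SUB A, B'. After: A=2 B=4 C=0 D=0 ZF=0 PC=3
Step 4: PC=3 exec 'JZ 5'. After: A=2 B=4 C=0 D=0 ZF=0 PC=4
Step 5: PC=4 exec 'MUL C, 1'. After: A=2 B=4 C=0 D=0 ZF=1 PC=5
Step 6: PC=5 exec 'ADD A, 1'. After: A=3 B=4 C=0 D=0 ZF=0 PC=6
Step 7: PC=6 exec 'ADD A, 1'. After: A=4 B=4 C=0 D=0 ZF=0 PC=7
Step 8: PC=7 exec 'ADD B, 1'. After: A=4 B=5 C=0 D=0 ZF=0 PC=8
Step 9: PC=8 exec 'ADD B, 5'. After: A=4 B=10 C=0 D=0 ZF=0 PC=9
Step 10: PC=9 exec 'ADD A, 3'. After: A=7 B=10 C=0 D=0 ZF=0 PC=10
Step 11: PC=10 exec 'HALT'. After: A=7 B=10 C=0 D=0 ZF=0 PC=10 HALTED

Answer: yes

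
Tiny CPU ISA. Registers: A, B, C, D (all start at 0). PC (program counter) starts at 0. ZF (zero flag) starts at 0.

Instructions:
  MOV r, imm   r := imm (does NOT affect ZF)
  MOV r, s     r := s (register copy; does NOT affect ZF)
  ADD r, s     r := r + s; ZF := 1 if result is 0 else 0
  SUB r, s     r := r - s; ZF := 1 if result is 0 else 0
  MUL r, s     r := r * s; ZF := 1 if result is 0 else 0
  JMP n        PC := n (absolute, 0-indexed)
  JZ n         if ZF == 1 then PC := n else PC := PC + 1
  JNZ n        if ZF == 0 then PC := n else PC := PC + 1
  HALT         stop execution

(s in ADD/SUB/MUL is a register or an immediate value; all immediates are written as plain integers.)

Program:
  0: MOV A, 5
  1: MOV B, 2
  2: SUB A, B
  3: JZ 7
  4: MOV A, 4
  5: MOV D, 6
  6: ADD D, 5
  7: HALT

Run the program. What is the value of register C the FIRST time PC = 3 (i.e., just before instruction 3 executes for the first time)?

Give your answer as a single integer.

Step 1: PC=0 exec 'MOV A, 5'. After: A=5 B=0 C=0 D=0 ZF=0 PC=1
Step 2: PC=1 exec 'MOV B, 2'. After: A=5 B=2 C=0 D=0 ZF=0 PC=2
Step 3: PC=2 exec 'SUB A, B'. After: A=3 B=2 C=0 D=0 ZF=0 PC=3
First time PC=3: C=0

0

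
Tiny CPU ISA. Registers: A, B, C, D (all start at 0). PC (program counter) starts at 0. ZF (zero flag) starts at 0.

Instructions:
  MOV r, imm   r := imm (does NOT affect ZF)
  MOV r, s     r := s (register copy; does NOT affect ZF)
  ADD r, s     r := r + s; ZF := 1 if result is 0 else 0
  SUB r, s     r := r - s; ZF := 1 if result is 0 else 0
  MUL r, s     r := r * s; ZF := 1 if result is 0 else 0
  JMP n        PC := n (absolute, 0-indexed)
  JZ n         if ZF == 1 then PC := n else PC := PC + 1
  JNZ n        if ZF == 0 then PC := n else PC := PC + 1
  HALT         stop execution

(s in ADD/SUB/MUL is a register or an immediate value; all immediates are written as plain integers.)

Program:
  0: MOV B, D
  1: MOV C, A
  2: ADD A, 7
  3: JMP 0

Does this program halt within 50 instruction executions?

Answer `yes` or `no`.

Answer: no

Derivation:
Step 1: PC=0 exec 'MOV B, D'. After: A=0 B=0 C=0 D=0 ZF=0 PC=1
Step 2: PC=1 exec 'MOV C, A'. After: A=0 B=0 C=0 D=0 ZF=0 PC=2
Step 3: PC=2 exec 'ADD A, 7'. After: A=7 B=0 C=0 D=0 ZF=0 PC=3
Step 4: PC=3 exec 'JMP 0'. After: A=7 B=0 C=0 D=0 ZF=0 PC=0
Step 5: PC=0 exec 'MOV B, D'. After: A=7 B=0 C=0 D=0 ZF=0 PC=1
Step 6: PC=1 exec 'MOV C, A'. After: A=7 B=0 C=7 D=0 ZF=0 PC=2
Step 7: PC=2 exec 'ADD A, 7'. After: A=14 B=0 C=7 D=0 ZF=0 PC=3
Step 8: PC=3 exec 'JMP 0'. After: A=14 B=0 C=7 D=0 ZF=0 PC=0
Step 9: PC=0 exec 'MOV B, D'. After: A=14 B=0 C=7 D=0 ZF=0 PC=1
Step 10: PC=1 exec 'MOV C, A'. After: A=14 B=0 C=14 D=0 ZF=0 PC=2
Step 11: PC=2 exec 'ADD A, 7'. After: A=21 B=0 C=14 D=0 ZF=0 PC=3
Step 12: PC=3 exec 'JMP 0'. After: A=21 B=0 C=14 D=0 ZF=0 PC=0
Step 13: PC=0 exec 'MOV B, D'. After: A=21 B=0 C=14 D=0 ZF=0 PC=1
Step 14: PC=1 exec 'MOV C, A'. After: A=21 B=0 C=21 D=0 ZF=0 PC=2
Step 15: PC=2 exec 'ADD A, 7'. After: A=28 B=0 C=21 D=0 ZF=0 PC=3
After 50 steps: not halted. PC revisits the same instructions with no path to HALT; will never halt.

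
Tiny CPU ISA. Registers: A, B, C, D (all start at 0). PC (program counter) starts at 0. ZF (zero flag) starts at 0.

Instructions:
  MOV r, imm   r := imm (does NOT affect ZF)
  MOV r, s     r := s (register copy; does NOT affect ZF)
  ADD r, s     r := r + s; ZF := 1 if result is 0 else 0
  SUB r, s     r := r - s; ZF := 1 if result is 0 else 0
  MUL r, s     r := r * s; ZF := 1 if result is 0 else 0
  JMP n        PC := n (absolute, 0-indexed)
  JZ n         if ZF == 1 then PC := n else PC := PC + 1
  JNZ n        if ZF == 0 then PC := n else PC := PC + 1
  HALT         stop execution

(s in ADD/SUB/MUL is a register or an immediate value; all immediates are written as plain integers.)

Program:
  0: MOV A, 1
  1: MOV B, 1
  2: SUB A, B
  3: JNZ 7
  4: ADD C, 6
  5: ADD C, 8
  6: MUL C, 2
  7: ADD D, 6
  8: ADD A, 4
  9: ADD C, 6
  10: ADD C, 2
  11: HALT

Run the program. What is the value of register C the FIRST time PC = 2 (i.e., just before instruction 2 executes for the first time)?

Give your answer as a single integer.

Step 1: PC=0 exec 'MOV A, 1'. After: A=1 B=0 C=0 D=0 ZF=0 PC=1
Step 2: PC=1 exec 'MOV B, 1'. After: A=1 B=1 C=0 D=0 ZF=0 PC=2
First time PC=2: C=0

0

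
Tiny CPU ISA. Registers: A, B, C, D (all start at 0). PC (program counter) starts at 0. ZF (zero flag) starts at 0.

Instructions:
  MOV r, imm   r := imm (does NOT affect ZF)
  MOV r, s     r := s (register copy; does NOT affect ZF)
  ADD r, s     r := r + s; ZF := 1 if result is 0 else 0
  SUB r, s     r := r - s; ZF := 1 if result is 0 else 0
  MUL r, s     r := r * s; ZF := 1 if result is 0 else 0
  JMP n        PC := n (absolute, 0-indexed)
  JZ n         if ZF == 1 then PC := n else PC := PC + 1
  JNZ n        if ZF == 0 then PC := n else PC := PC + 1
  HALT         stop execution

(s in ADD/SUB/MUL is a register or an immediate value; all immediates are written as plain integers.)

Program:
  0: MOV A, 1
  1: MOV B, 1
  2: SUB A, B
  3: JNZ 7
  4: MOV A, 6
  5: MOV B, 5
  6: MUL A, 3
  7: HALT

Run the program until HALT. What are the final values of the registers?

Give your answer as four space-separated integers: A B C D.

Answer: 18 5 0 0

Derivation:
Step 1: PC=0 exec 'MOV A, 1'. After: A=1 B=0 C=0 D=0 ZF=0 PC=1
Step 2: PC=1 exec 'MOV B, 1'. After: A=1 B=1 C=0 D=0 ZF=0 PC=2
Step 3: PC=2 exec 'SUB A, B'. After: A=0 B=1 C=0 D=0 ZF=1 PC=3
Step 4: PC=3 exec 'JNZ 7'. After: A=0 B=1 C=0 D=0 ZF=1 PC=4
Step 5: PC=4 exec 'MOV A, 6'. After: A=6 B=1 C=0 D=0 ZF=1 PC=5
Step 6: PC=5 exec 'MOV B, 5'. After: A=6 B=5 C=0 D=0 ZF=1 PC=6
Step 7: PC=6 exec 'MUL A, 3'. After: A=18 B=5 C=0 D=0 ZF=0 PC=7
Step 8: PC=7 exec 'HALT'. After: A=18 B=5 C=0 D=0 ZF=0 PC=7 HALTED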